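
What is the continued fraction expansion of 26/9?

[2; 1, 8]

Run the Euclidean algorithm on 26 and 9; the successive quotients are the partial quotients a_0, a_1, ... (each step inverts the fractional part left over by the previous one):
  26 = 2*9 + 8, so a_0 = 2.
  9 = 1*8 + 1, so a_1 = 1.
  8 = 8*1 + 0, so a_2 = 8.
The remainder reaches 0 after 3 divisions, so the expansion has 3 partial quotients, read off in order.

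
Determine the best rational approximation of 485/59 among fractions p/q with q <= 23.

74/9

Expand x = 485/59 as a continued fraction with the Euclidean algorithm:
  485 = 8*59 + 13, so a_0 = 8.
  59 = 4*13 + 7, so a_1 = 4.
  13 = 1*7 + 6, so a_2 = 1.
  7 = 1*6 + 1, so a_3 = 1.
  6 = 6*1 + 0, so a_4 = 6.
so x = [8; 4, 1, 1, 6].
Convergents (p_i = a_i*p_{i-1} + p_{i-2}, q_i = a_i*q_{i-1} + q_{i-2} with p_{-2}=0, p_{-1}=1, q_{-2}=1, q_{-1}=0), until the denominator exceeds 23:
  i=0: a_0=8, p_0 = 8*1 + 0 = 8, q_0 = 8*0 + 1 = 1.
  i=1: a_1=4, p_1 = 4*8 + 1 = 33, q_1 = 4*1 + 0 = 4.
  i=2: a_2=1, p_2 = 1*33 + 8 = 41, q_2 = 1*4 + 1 = 5.
  i=3: a_3=1, p_3 = 1*41 + 33 = 74, q_3 = 1*5 + 4 = 9.
  i=4: a_4=6, p_4 = 6*74 + 41 = 485, q_4 = 6*9 + 5 = 59.
q_4 = 59 > 23, so the last convergent with denominator <= 23 is p_3/q_3 = 74/9.
The closest fraction with denominator <= 23 is either p_3/q_3 or the intermediate fraction (k*p_3 + p_2)/(k*q_3 + q_2) with the largest k >= 1 whose denominator stays <= 23; these approach x as k grows, and every other convergent or intermediate fraction in range is farther away.
Largest k: floor((23 - q_2)/q_3) = floor((23 - 5)/9) = 2.
That gives (2*74 + 41)/(2*9 + 5) = 189/23.
Compare the errors: |x - 74/9| = |485*9 - 74*59|/(59*9) = 1/531, and |x - 189/23| = |485*23 - 189*59|/(59*23) = 4/1357.
Cross-multiplying, 1*1357 = 1357 < 2124 = 4*531, so 1/531 is smaller: the convergent 74/9 is closer to x than 189/23.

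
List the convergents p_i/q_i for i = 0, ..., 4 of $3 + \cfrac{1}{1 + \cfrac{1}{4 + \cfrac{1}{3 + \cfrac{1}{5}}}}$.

3/1, 4/1, 19/5, 61/16, 324/85

Using the convergent recurrence p_i = a_i*p_{i-1} + p_{i-2}, q_i = a_i*q_{i-1} + q_{i-2} with p_{-2}=0, p_{-1}=1, q_{-2}=1, q_{-1}=0:
  i=0: a_0=3, p_0 = 3*1 + 0 = 3, q_0 = 3*0 + 1 = 1.
  i=1: a_1=1, p_1 = 1*3 + 1 = 4, q_1 = 1*1 + 0 = 1.
  i=2: a_2=4, p_2 = 4*4 + 3 = 19, q_2 = 4*1 + 1 = 5.
  i=3: a_3=3, p_3 = 3*19 + 4 = 61, q_3 = 3*5 + 1 = 16.
  i=4: a_4=5, p_4 = 5*61 + 19 = 324, q_4 = 5*16 + 5 = 85.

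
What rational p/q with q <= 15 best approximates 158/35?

Expand x = 158/35 as a continued fraction with the Euclidean algorithm:
  158 = 4*35 + 18, so a_0 = 4.
  35 = 1*18 + 17, so a_1 = 1.
  18 = 1*17 + 1, so a_2 = 1.
  17 = 17*1 + 0, so a_3 = 17.
so x = [4; 1, 1, 17].
Convergents (p_i = a_i*p_{i-1} + p_{i-2}, q_i = a_i*q_{i-1} + q_{i-2} with p_{-2}=0, p_{-1}=1, q_{-2}=1, q_{-1}=0), until the denominator exceeds 15:
  i=0: a_0=4, p_0 = 4*1 + 0 = 4, q_0 = 4*0 + 1 = 1.
  i=1: a_1=1, p_1 = 1*4 + 1 = 5, q_1 = 1*1 + 0 = 1.
  i=2: a_2=1, p_2 = 1*5 + 4 = 9, q_2 = 1*1 + 1 = 2.
  i=3: a_3=17, p_3 = 17*9 + 5 = 158, q_3 = 17*2 + 1 = 35.
q_3 = 35 > 15, so the last convergent with denominator <= 15 is p_2/q_2 = 9/2.
The closest fraction with denominator <= 15 is either p_2/q_2 or the intermediate fraction (k*p_2 + p_1)/(k*q_2 + q_1) with the largest k >= 1 whose denominator stays <= 15; these approach x as k grows, and every other convergent or intermediate fraction in range is farther away.
Largest k: floor((15 - q_1)/q_2) = floor((15 - 1)/2) = 7.
That gives (7*9 + 5)/(7*2 + 1) = 68/15.
Compare the errors: |x - 9/2| = |158*2 - 9*35|/(35*2) = 1/70, and |x - 68/15| = |158*15 - 68*35|/(35*15) = 10/525.
Cross-multiplying, 1*525 = 525 < 700 = 10*70, so 1/70 is smaller: the convergent 9/2 is closer to x than 68/15.

9/2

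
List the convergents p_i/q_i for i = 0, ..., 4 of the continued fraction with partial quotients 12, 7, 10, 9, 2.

Using the convergent recurrence p_i = a_i*p_{i-1} + p_{i-2}, q_i = a_i*q_{i-1} + q_{i-2} with p_{-2}=0, p_{-1}=1, q_{-2}=1, q_{-1}=0:
  i=0: a_0=12, p_0 = 12*1 + 0 = 12, q_0 = 12*0 + 1 = 1.
  i=1: a_1=7, p_1 = 7*12 + 1 = 85, q_1 = 7*1 + 0 = 7.
  i=2: a_2=10, p_2 = 10*85 + 12 = 862, q_2 = 10*7 + 1 = 71.
  i=3: a_3=9, p_3 = 9*862 + 85 = 7843, q_3 = 9*71 + 7 = 646.
  i=4: a_4=2, p_4 = 2*7843 + 862 = 16548, q_4 = 2*646 + 71 = 1363.

12/1, 85/7, 862/71, 7843/646, 16548/1363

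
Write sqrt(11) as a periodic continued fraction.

Write x_i = (sqrt(11) + m_i)/d_i with (m_0, d_0) = (0, 1). a_0 = floor(sqrt(11)) = 3, since 3^2 = 9 <= 11 < 16 = 4^2.
Iterate m_{i+1} = d_i*a_i - m_i, d_{i+1} = (11 - m_{i+1}^2)/d_i, a_{i+1} = floor((a_0 + m_{i+1})/d_{i+1}):
  m_1 = 1*3 - 0 = 3, d_1 = (11 - 3^2)/1 = 2/1 = 2, a_1 = floor((3 + 3)/2) = 3.
  m_2 = 2*3 - 3 = 3, d_2 = (11 - 3^2)/2 = 2/2 = 1, a_2 = floor((3 + 3)/1) = 6.
  m_3 = 1*6 - 3 = 3, d_3 = (11 - 3^2)/1 = 2/1 = 2: (m_3, d_3) = (m_1, d_1) = (3, 2), so from here the quotients repeat a_1, a_2; the period length is 2.
Hence the expansion of sqrt(11) is a_0 = 3 followed by the repeating block 3, 6 (period 2).

[3; (3, 6)]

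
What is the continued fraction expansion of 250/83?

[3; 83]

Run the Euclidean algorithm on 250 and 83; the successive quotients are the partial quotients a_0, a_1, ... (each step inverts the fractional part left over by the previous one):
  250 = 3*83 + 1, so a_0 = 3.
  83 = 83*1 + 0, so a_1 = 83.
The remainder reaches 0 after 2 divisions, so the expansion has 2 partial quotients, read off in order.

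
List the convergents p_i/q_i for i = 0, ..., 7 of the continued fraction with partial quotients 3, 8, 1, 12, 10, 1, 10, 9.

Using the convergent recurrence p_i = a_i*p_{i-1} + p_{i-2}, q_i = a_i*q_{i-1} + q_{i-2} with p_{-2}=0, p_{-1}=1, q_{-2}=1, q_{-1}=0:
  i=0: a_0=3, p_0 = 3*1 + 0 = 3, q_0 = 3*0 + 1 = 1.
  i=1: a_1=8, p_1 = 8*3 + 1 = 25, q_1 = 8*1 + 0 = 8.
  i=2: a_2=1, p_2 = 1*25 + 3 = 28, q_2 = 1*8 + 1 = 9.
  i=3: a_3=12, p_3 = 12*28 + 25 = 361, q_3 = 12*9 + 8 = 116.
  i=4: a_4=10, p_4 = 10*361 + 28 = 3638, q_4 = 10*116 + 9 = 1169.
  i=5: a_5=1, p_5 = 1*3638 + 361 = 3999, q_5 = 1*1169 + 116 = 1285.
  i=6: a_6=10, p_6 = 10*3999 + 3638 = 43628, q_6 = 10*1285 + 1169 = 14019.
  i=7: a_7=9, p_7 = 9*43628 + 3999 = 396651, q_7 = 9*14019 + 1285 = 127456.

3/1, 25/8, 28/9, 361/116, 3638/1169, 3999/1285, 43628/14019, 396651/127456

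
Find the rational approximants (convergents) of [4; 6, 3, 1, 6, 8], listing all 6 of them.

4/1, 25/6, 79/19, 104/25, 703/169, 5728/1377

Using the convergent recurrence p_i = a_i*p_{i-1} + p_{i-2}, q_i = a_i*q_{i-1} + q_{i-2} with p_{-2}=0, p_{-1}=1, q_{-2}=1, q_{-1}=0:
  i=0: a_0=4, p_0 = 4*1 + 0 = 4, q_0 = 4*0 + 1 = 1.
  i=1: a_1=6, p_1 = 6*4 + 1 = 25, q_1 = 6*1 + 0 = 6.
  i=2: a_2=3, p_2 = 3*25 + 4 = 79, q_2 = 3*6 + 1 = 19.
  i=3: a_3=1, p_3 = 1*79 + 25 = 104, q_3 = 1*19 + 6 = 25.
  i=4: a_4=6, p_4 = 6*104 + 79 = 703, q_4 = 6*25 + 19 = 169.
  i=5: a_5=8, p_5 = 8*703 + 104 = 5728, q_5 = 8*169 + 25 = 1377.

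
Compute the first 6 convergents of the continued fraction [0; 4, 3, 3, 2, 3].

Using the convergent recurrence p_i = a_i*p_{i-1} + p_{i-2}, q_i = a_i*q_{i-1} + q_{i-2} with p_{-2}=0, p_{-1}=1, q_{-2}=1, q_{-1}=0:
  i=0: a_0=0, p_0 = 0*1 + 0 = 0, q_0 = 0*0 + 1 = 1.
  i=1: a_1=4, p_1 = 4*0 + 1 = 1, q_1 = 4*1 + 0 = 4.
  i=2: a_2=3, p_2 = 3*1 + 0 = 3, q_2 = 3*4 + 1 = 13.
  i=3: a_3=3, p_3 = 3*3 + 1 = 10, q_3 = 3*13 + 4 = 43.
  i=4: a_4=2, p_4 = 2*10 + 3 = 23, q_4 = 2*43 + 13 = 99.
  i=5: a_5=3, p_5 = 3*23 + 10 = 79, q_5 = 3*99 + 43 = 340.

0/1, 1/4, 3/13, 10/43, 23/99, 79/340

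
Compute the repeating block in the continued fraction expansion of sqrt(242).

Write x_i = (sqrt(242) + m_i)/d_i with (m_0, d_0) = (0, 1). a_0 = floor(sqrt(242)) = 15, since 15^2 = 225 <= 242 < 256 = 16^2.
Iterate m_{i+1} = d_i*a_i - m_i, d_{i+1} = (242 - m_{i+1}^2)/d_i, a_{i+1} = floor((a_0 + m_{i+1})/d_{i+1}):
  m_1 = 1*15 - 0 = 15, d_1 = (242 - 15^2)/1 = 17/1 = 17, a_1 = floor((15 + 15)/17) = 1.
  m_2 = 17*1 - 15 = 2, d_2 = (242 - 2^2)/17 = 238/17 = 14, a_2 = floor((15 + 2)/14) = 1.
  m_3 = 14*1 - 2 = 12, d_3 = (242 - 12^2)/14 = 98/14 = 7, a_3 = floor((15 + 12)/7) = 3.
  m_4 = 7*3 - 12 = 9, d_4 = (242 - 9^2)/7 = 161/7 = 23, a_4 = floor((15 + 9)/23) = 1.
  m_5 = 23*1 - 9 = 14, d_5 = (242 - 14^2)/23 = 46/23 = 2, a_5 = floor((15 + 14)/2) = 14.
  m_6 = 2*14 - 14 = 14, d_6 = (242 - 14^2)/2 = 46/2 = 23, a_6 = floor((15 + 14)/23) = 1.
  m_7 = 23*1 - 14 = 9, d_7 = (242 - 9^2)/23 = 161/23 = 7, a_7 = floor((15 + 9)/7) = 3.
  m_8 = 7*3 - 9 = 12, d_8 = (242 - 12^2)/7 = 98/7 = 14, a_8 = floor((15 + 12)/14) = 1.
  m_9 = 14*1 - 12 = 2, d_9 = (242 - 2^2)/14 = 238/14 = 17, a_9 = floor((15 + 2)/17) = 1.
  m_10 = 17*1 - 2 = 15, d_10 = (242 - 15^2)/17 = 17/17 = 1, a_10 = floor((15 + 15)/1) = 30.
  m_11 = 1*30 - 15 = 15, d_11 = (242 - 15^2)/1 = 17/1 = 17: (m_11, d_11) = (m_1, d_1) = (15, 17), so from here the quotients repeat a_1, ..., a_10; the period length is 10.
Hence the expansion of sqrt(242) is a_0 = 15 followed by the repeating block 1, 1, 3, 1, 14, 1, 3, 1, 1, 30 (period 10).

[15; (1, 1, 3, 1, 14, 1, 3, 1, 1, 30)]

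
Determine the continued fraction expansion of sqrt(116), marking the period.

Write x_i = (sqrt(116) + m_i)/d_i with (m_0, d_0) = (0, 1). a_0 = floor(sqrt(116)) = 10, since 10^2 = 100 <= 116 < 121 = 11^2.
Iterate m_{i+1} = d_i*a_i - m_i, d_{i+1} = (116 - m_{i+1}^2)/d_i, a_{i+1} = floor((a_0 + m_{i+1})/d_{i+1}):
  m_1 = 1*10 - 0 = 10, d_1 = (116 - 10^2)/1 = 16/1 = 16, a_1 = floor((10 + 10)/16) = 1.
  m_2 = 16*1 - 10 = 6, d_2 = (116 - 6^2)/16 = 80/16 = 5, a_2 = floor((10 + 6)/5) = 3.
  m_3 = 5*3 - 6 = 9, d_3 = (116 - 9^2)/5 = 35/5 = 7, a_3 = floor((10 + 9)/7) = 2.
  m_4 = 7*2 - 9 = 5, d_4 = (116 - 5^2)/7 = 91/7 = 13, a_4 = floor((10 + 5)/13) = 1.
  m_5 = 13*1 - 5 = 8, d_5 = (116 - 8^2)/13 = 52/13 = 4, a_5 = floor((10 + 8)/4) = 4.
  m_6 = 4*4 - 8 = 8, d_6 = (116 - 8^2)/4 = 52/4 = 13, a_6 = floor((10 + 8)/13) = 1.
  m_7 = 13*1 - 8 = 5, d_7 = (116 - 5^2)/13 = 91/13 = 7, a_7 = floor((10 + 5)/7) = 2.
  m_8 = 7*2 - 5 = 9, d_8 = (116 - 9^2)/7 = 35/7 = 5, a_8 = floor((10 + 9)/5) = 3.
  m_9 = 5*3 - 9 = 6, d_9 = (116 - 6^2)/5 = 80/5 = 16, a_9 = floor((10 + 6)/16) = 1.
  m_10 = 16*1 - 6 = 10, d_10 = (116 - 10^2)/16 = 16/16 = 1, a_10 = floor((10 + 10)/1) = 20.
  m_11 = 1*20 - 10 = 10, d_11 = (116 - 10^2)/1 = 16/1 = 16: (m_11, d_11) = (m_1, d_1) = (10, 16), so from here the quotients repeat a_1, ..., a_10; the period length is 10.
Hence the expansion of sqrt(116) is a_0 = 10 followed by the repeating block 1, 3, 2, 1, 4, 1, 2, 3, 1, 20 (period 10).

[10; (1, 3, 2, 1, 4, 1, 2, 3, 1, 20)]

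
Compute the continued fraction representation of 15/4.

[3; 1, 3]

Run the Euclidean algorithm on 15 and 4; the successive quotients are the partial quotients a_0, a_1, ... (each step inverts the fractional part left over by the previous one):
  15 = 3*4 + 3, so a_0 = 3.
  4 = 1*3 + 1, so a_1 = 1.
  3 = 3*1 + 0, so a_2 = 3.
The remainder reaches 0 after 3 divisions, so the expansion has 3 partial quotients, read off in order.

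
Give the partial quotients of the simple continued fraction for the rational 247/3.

[82; 3]

Run the Euclidean algorithm on 247 and 3; the successive quotients are the partial quotients a_0, a_1, ... (each step inverts the fractional part left over by the previous one):
  247 = 82*3 + 1, so a_0 = 82.
  3 = 3*1 + 0, so a_1 = 3.
The remainder reaches 0 after 2 divisions, so the expansion has 2 partial quotients, read off in order.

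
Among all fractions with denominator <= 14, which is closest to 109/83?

17/13

Expand x = 109/83 as a continued fraction with the Euclidean algorithm:
  109 = 1*83 + 26, so a_0 = 1.
  83 = 3*26 + 5, so a_1 = 3.
  26 = 5*5 + 1, so a_2 = 5.
  5 = 5*1 + 0, so a_3 = 5.
so x = [1; 3, 5, 5].
Convergents (p_i = a_i*p_{i-1} + p_{i-2}, q_i = a_i*q_{i-1} + q_{i-2} with p_{-2}=0, p_{-1}=1, q_{-2}=1, q_{-1}=0), until the denominator exceeds 14:
  i=0: a_0=1, p_0 = 1*1 + 0 = 1, q_0 = 1*0 + 1 = 1.
  i=1: a_1=3, p_1 = 3*1 + 1 = 4, q_1 = 3*1 + 0 = 3.
  i=2: a_2=5, p_2 = 5*4 + 1 = 21, q_2 = 5*3 + 1 = 16.
q_2 = 16 > 14, so the last convergent with denominator <= 14 is p_1/q_1 = 4/3.
The closest fraction with denominator <= 14 is either p_1/q_1 or the intermediate fraction (k*p_1 + p_0)/(k*q_1 + q_0) with the largest k >= 1 whose denominator stays <= 14; these approach x as k grows, and every other convergent or intermediate fraction in range is farther away.
Largest k: floor((14 - q_0)/q_1) = floor((14 - 1)/3) = 4.
That gives (4*4 + 1)/(4*3 + 1) = 17/13.
Compare the errors: |x - 4/3| = |109*3 - 4*83|/(83*3) = 5/249, and |x - 17/13| = |109*13 - 17*83|/(83*13) = 6/1079.
Cross-multiplying, 6*249 = 1494 < 5395 = 5*1079, so 6/1079 is smaller: the intermediate fraction 17/13 is closer to x than 4/3.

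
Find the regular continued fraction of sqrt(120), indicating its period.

[10; (1, 20)]

Write x_i = (sqrt(120) + m_i)/d_i with (m_0, d_0) = (0, 1). a_0 = floor(sqrt(120)) = 10, since 10^2 = 100 <= 120 < 121 = 11^2.
Iterate m_{i+1} = d_i*a_i - m_i, d_{i+1} = (120 - m_{i+1}^2)/d_i, a_{i+1} = floor((a_0 + m_{i+1})/d_{i+1}):
  m_1 = 1*10 - 0 = 10, d_1 = (120 - 10^2)/1 = 20/1 = 20, a_1 = floor((10 + 10)/20) = 1.
  m_2 = 20*1 - 10 = 10, d_2 = (120 - 10^2)/20 = 20/20 = 1, a_2 = floor((10 + 10)/1) = 20.
  m_3 = 1*20 - 10 = 10, d_3 = (120 - 10^2)/1 = 20/1 = 20: (m_3, d_3) = (m_1, d_1) = (10, 20), so from here the quotients repeat a_1, a_2; the period length is 2.
Hence the expansion of sqrt(120) is a_0 = 10 followed by the repeating block 1, 20 (period 2).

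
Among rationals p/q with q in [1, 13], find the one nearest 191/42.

Expand x = 191/42 as a continued fraction with the Euclidean algorithm:
  191 = 4*42 + 23, so a_0 = 4.
  42 = 1*23 + 19, so a_1 = 1.
  23 = 1*19 + 4, so a_2 = 1.
  19 = 4*4 + 3, so a_3 = 4.
  4 = 1*3 + 1, so a_4 = 1.
  3 = 3*1 + 0, so a_5 = 3.
so x = [4; 1, 1, 4, 1, 3].
Convergents (p_i = a_i*p_{i-1} + p_{i-2}, q_i = a_i*q_{i-1} + q_{i-2} with p_{-2}=0, p_{-1}=1, q_{-2}=1, q_{-1}=0), until the denominator exceeds 13:
  i=0: a_0=4, p_0 = 4*1 + 0 = 4, q_0 = 4*0 + 1 = 1.
  i=1: a_1=1, p_1 = 1*4 + 1 = 5, q_1 = 1*1 + 0 = 1.
  i=2: a_2=1, p_2 = 1*5 + 4 = 9, q_2 = 1*1 + 1 = 2.
  i=3: a_3=4, p_3 = 4*9 + 5 = 41, q_3 = 4*2 + 1 = 9.
  i=4: a_4=1, p_4 = 1*41 + 9 = 50, q_4 = 1*9 + 2 = 11.
  i=5: a_5=3, p_5 = 3*50 + 41 = 191, q_5 = 3*11 + 9 = 42.
q_5 = 42 > 13, so the last convergent with denominator <= 13 is p_4/q_4 = 50/11.
The closest fraction with denominator <= 13 is either p_4/q_4 or the intermediate fraction (k*p_4 + p_3)/(k*q_4 + q_3) with the largest k >= 1 whose denominator stays <= 13; these approach x as k grows, and every other convergent or intermediate fraction in range is farther away.
Largest k: floor((13 - q_3)/q_4) = floor((13 - 9)/11) = 0.
Since k = 0, no intermediate fraction beyond p_4/q_4 has denominator <= 13, so the convergent 50/11 is the closest (its error is |191*11 - 50*42|/(42*11) = 1/462).

50/11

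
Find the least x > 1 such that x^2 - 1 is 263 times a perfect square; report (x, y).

First expand sqrt(263) as a continued fraction. With x_i = (sqrt(263) + m_i)/d_i and (m_0, d_0) = (0, 1): a_0 = floor(sqrt(263)) = 16, since 16^2 = 256 <= 263 < 289 = 17^2.
Iterate m_{i+1} = d_i*a_i - m_i, d_{i+1} = (263 - m_{i+1}^2)/d_i, a_{i+1} = floor((a_0 + m_{i+1})/d_{i+1}):
  m_1 = 1*16 - 0 = 16, d_1 = (263 - 16^2)/1 = 7/1 = 7, a_1 = floor((16 + 16)/7) = 4.
  m_2 = 7*4 - 16 = 12, d_2 = (263 - 12^2)/7 = 119/7 = 17, a_2 = floor((16 + 12)/17) = 1.
  m_3 = 17*1 - 12 = 5, d_3 = (263 - 5^2)/17 = 238/17 = 14, a_3 = floor((16 + 5)/14) = 1.
  m_4 = 14*1 - 5 = 9, d_4 = (263 - 9^2)/14 = 182/14 = 13, a_4 = floor((16 + 9)/13) = 1.
  m_5 = 13*1 - 9 = 4, d_5 = (263 - 4^2)/13 = 247/13 = 19, a_5 = floor((16 + 4)/19) = 1.
  m_6 = 19*1 - 4 = 15, d_6 = (263 - 15^2)/19 = 38/19 = 2, a_6 = floor((16 + 15)/2) = 15.
  m_7 = 2*15 - 15 = 15, d_7 = (263 - 15^2)/2 = 38/2 = 19, a_7 = floor((16 + 15)/19) = 1.
  m_8 = 19*1 - 15 = 4, d_8 = (263 - 4^2)/19 = 247/19 = 13, a_8 = floor((16 + 4)/13) = 1.
  m_9 = 13*1 - 4 = 9, d_9 = (263 - 9^2)/13 = 182/13 = 14, a_9 = floor((16 + 9)/14) = 1.
  m_10 = 14*1 - 9 = 5, d_10 = (263 - 5^2)/14 = 238/14 = 17, a_10 = floor((16 + 5)/17) = 1.
  m_11 = 17*1 - 5 = 12, d_11 = (263 - 12^2)/17 = 119/17 = 7, a_11 = floor((16 + 12)/7) = 4.
  m_12 = 7*4 - 12 = 16, d_12 = (263 - 16^2)/7 = 7/7 = 1, a_12 = floor((16 + 16)/1) = 32.
  m_13 = 1*32 - 16 = 16, d_13 = (263 - 16^2)/1 = 7/1 = 7: (m_13, d_13) = (m_1, d_1) = (16, 7), so from here the quotients repeat a_1, ..., a_12; the period length is 12.
So sqrt(263) = [16; (4, 1, 1, 1, 1, 15, 1, 1, 1, 1, 4, 32)] with period length k = 12.
k is even, so the fundamental solution of x^2 - 263y^2 = 1 is (p_{k-1}, q_{k-1}) = (p_11, q_11); compute convergents through index 11.
Convergents (p_i = a_i*p_{i-1} + p_{i-2}, q_i = a_i*q_{i-1} + q_{i-2} with p_{-2}=0, p_{-1}=1, q_{-2}=1, q_{-1}=0):
  i=0: a_0=16, p_0 = 16*1 + 0 = 16, q_0 = 16*0 + 1 = 1.
  i=1: a_1=4, p_1 = 4*16 + 1 = 65, q_1 = 4*1 + 0 = 4.
  i=2: a_2=1, p_2 = 1*65 + 16 = 81, q_2 = 1*4 + 1 = 5.
  i=3: a_3=1, p_3 = 1*81 + 65 = 146, q_3 = 1*5 + 4 = 9.
  i=4: a_4=1, p_4 = 1*146 + 81 = 227, q_4 = 1*9 + 5 = 14.
  i=5: a_5=1, p_5 = 1*227 + 146 = 373, q_5 = 1*14 + 9 = 23.
  i=6: a_6=15, p_6 = 15*373 + 227 = 5822, q_6 = 15*23 + 14 = 359.
  i=7: a_7=1, p_7 = 1*5822 + 373 = 6195, q_7 = 1*359 + 23 = 382.
  i=8: a_8=1, p_8 = 1*6195 + 5822 = 12017, q_8 = 1*382 + 359 = 741.
  i=9: a_9=1, p_9 = 1*12017 + 6195 = 18212, q_9 = 1*741 + 382 = 1123.
  i=10: a_10=1, p_10 = 1*18212 + 12017 = 30229, q_10 = 1*1123 + 741 = 1864.
  i=11: a_11=4, p_11 = 4*30229 + 18212 = 139128, q_11 = 4*1864 + 1123 = 8579.
Check: 139128^2 - 263*8579^2 = 19356600384 - 19356600383 = 1, so (x, y) = (139128, 8579) solves the equation, and by the theorem it is the least positive solution.

(x, y) = (139128, 8579)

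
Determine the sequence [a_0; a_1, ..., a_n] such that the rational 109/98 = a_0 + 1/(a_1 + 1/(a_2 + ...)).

Run the Euclidean algorithm on 109 and 98; the successive quotients are the partial quotients a_0, a_1, ... (each step inverts the fractional part left over by the previous one):
  109 = 1*98 + 11, so a_0 = 1.
  98 = 8*11 + 10, so a_1 = 8.
  11 = 1*10 + 1, so a_2 = 1.
  10 = 10*1 + 0, so a_3 = 10.
The remainder reaches 0 after 4 divisions, so the expansion has 4 partial quotients, read off in order.

[1; 8, 1, 10]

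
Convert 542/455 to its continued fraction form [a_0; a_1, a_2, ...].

[1; 5, 4, 2, 1, 6]

Run the Euclidean algorithm on 542 and 455; the successive quotients are the partial quotients a_0, a_1, ... (each step inverts the fractional part left over by the previous one):
  542 = 1*455 + 87, so a_0 = 1.
  455 = 5*87 + 20, so a_1 = 5.
  87 = 4*20 + 7, so a_2 = 4.
  20 = 2*7 + 6, so a_3 = 2.
  7 = 1*6 + 1, so a_4 = 1.
  6 = 6*1 + 0, so a_5 = 6.
The remainder reaches 0 after 6 divisions, so the expansion has 6 partial quotients, read off in order.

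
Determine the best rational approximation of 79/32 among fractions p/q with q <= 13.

Expand x = 79/32 as a continued fraction with the Euclidean algorithm:
  79 = 2*32 + 15, so a_0 = 2.
  32 = 2*15 + 2, so a_1 = 2.
  15 = 7*2 + 1, so a_2 = 7.
  2 = 2*1 + 0, so a_3 = 2.
so x = [2; 2, 7, 2].
Convergents (p_i = a_i*p_{i-1} + p_{i-2}, q_i = a_i*q_{i-1} + q_{i-2} with p_{-2}=0, p_{-1}=1, q_{-2}=1, q_{-1}=0), until the denominator exceeds 13:
  i=0: a_0=2, p_0 = 2*1 + 0 = 2, q_0 = 2*0 + 1 = 1.
  i=1: a_1=2, p_1 = 2*2 + 1 = 5, q_1 = 2*1 + 0 = 2.
  i=2: a_2=7, p_2 = 7*5 + 2 = 37, q_2 = 7*2 + 1 = 15.
q_2 = 15 > 13, so the last convergent with denominator <= 13 is p_1/q_1 = 5/2.
The closest fraction with denominator <= 13 is either p_1/q_1 or the intermediate fraction (k*p_1 + p_0)/(k*q_1 + q_0) with the largest k >= 1 whose denominator stays <= 13; these approach x as k grows, and every other convergent or intermediate fraction in range is farther away.
Largest k: floor((13 - q_0)/q_1) = floor((13 - 1)/2) = 6.
That gives (6*5 + 2)/(6*2 + 1) = 32/13.
Compare the errors: |x - 5/2| = |79*2 - 5*32|/(32*2) = 2/64, and |x - 32/13| = |79*13 - 32*32|/(32*13) = 3/416.
Cross-multiplying, 3*64 = 192 < 832 = 2*416, so 3/416 is smaller: the intermediate fraction 32/13 is closer to x than 5/2.

32/13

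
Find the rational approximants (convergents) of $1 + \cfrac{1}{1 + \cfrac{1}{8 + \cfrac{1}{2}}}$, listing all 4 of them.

Using the convergent recurrence p_i = a_i*p_{i-1} + p_{i-2}, q_i = a_i*q_{i-1} + q_{i-2} with p_{-2}=0, p_{-1}=1, q_{-2}=1, q_{-1}=0:
  i=0: a_0=1, p_0 = 1*1 + 0 = 1, q_0 = 1*0 + 1 = 1.
  i=1: a_1=1, p_1 = 1*1 + 1 = 2, q_1 = 1*1 + 0 = 1.
  i=2: a_2=8, p_2 = 8*2 + 1 = 17, q_2 = 8*1 + 1 = 9.
  i=3: a_3=2, p_3 = 2*17 + 2 = 36, q_3 = 2*9 + 1 = 19.

1/1, 2/1, 17/9, 36/19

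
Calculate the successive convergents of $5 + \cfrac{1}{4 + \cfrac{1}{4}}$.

Using the convergent recurrence p_i = a_i*p_{i-1} + p_{i-2}, q_i = a_i*q_{i-1} + q_{i-2} with p_{-2}=0, p_{-1}=1, q_{-2}=1, q_{-1}=0:
  i=0: a_0=5, p_0 = 5*1 + 0 = 5, q_0 = 5*0 + 1 = 1.
  i=1: a_1=4, p_1 = 4*5 + 1 = 21, q_1 = 4*1 + 0 = 4.
  i=2: a_2=4, p_2 = 4*21 + 5 = 89, q_2 = 4*4 + 1 = 17.

5/1, 21/4, 89/17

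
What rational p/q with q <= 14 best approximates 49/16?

43/14

Expand x = 49/16 as a continued fraction with the Euclidean algorithm:
  49 = 3*16 + 1, so a_0 = 3.
  16 = 16*1 + 0, so a_1 = 16.
so x = [3; 16].
Convergents (p_i = a_i*p_{i-1} + p_{i-2}, q_i = a_i*q_{i-1} + q_{i-2} with p_{-2}=0, p_{-1}=1, q_{-2}=1, q_{-1}=0), until the denominator exceeds 14:
  i=0: a_0=3, p_0 = 3*1 + 0 = 3, q_0 = 3*0 + 1 = 1.
  i=1: a_1=16, p_1 = 16*3 + 1 = 49, q_1 = 16*1 + 0 = 16.
q_1 = 16 > 14, so the last convergent with denominator <= 14 is p_0/q_0 = 3/1.
The closest fraction with denominator <= 14 is either p_0/q_0 or the intermediate fraction (k*p_0 + p_{-1})/(k*q_0 + q_{-1}) with the largest k >= 1 whose denominator stays <= 14; these approach x as k grows, and every other convergent or intermediate fraction in range is farther away.
Largest k: floor((14 - q_{-1})/q_0) = floor((14 - 0)/1) = 14 (using the seeds p_{-1} = 1, q_{-1} = 0).
That gives (14*3 + 1)/(14*1 + 0) = 43/14.
Compare the errors: |x - 3/1| = |49*1 - 3*16|/(16*1) = 1/16, and |x - 43/14| = |49*14 - 43*16|/(16*14) = 2/224.
Cross-multiplying, 2*16 = 32 < 224 = 1*224, so 2/224 is smaller: the intermediate fraction 43/14 is closer to x than 3/1.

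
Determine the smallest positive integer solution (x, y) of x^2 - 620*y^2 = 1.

(x, y) = (249, 10)

First expand sqrt(620) as a continued fraction. With x_i = (sqrt(620) + m_i)/d_i and (m_0, d_0) = (0, 1): a_0 = floor(sqrt(620)) = 24, since 24^2 = 576 <= 620 < 625 = 25^2.
Iterate m_{i+1} = d_i*a_i - m_i, d_{i+1} = (620 - m_{i+1}^2)/d_i, a_{i+1} = floor((a_0 + m_{i+1})/d_{i+1}):
  m_1 = 1*24 - 0 = 24, d_1 = (620 - 24^2)/1 = 44/1 = 44, a_1 = floor((24 + 24)/44) = 1.
  m_2 = 44*1 - 24 = 20, d_2 = (620 - 20^2)/44 = 220/44 = 5, a_2 = floor((24 + 20)/5) = 8.
  m_3 = 5*8 - 20 = 20, d_3 = (620 - 20^2)/5 = 220/5 = 44, a_3 = floor((24 + 20)/44) = 1.
  m_4 = 44*1 - 20 = 24, d_4 = (620 - 24^2)/44 = 44/44 = 1, a_4 = floor((24 + 24)/1) = 48.
  m_5 = 1*48 - 24 = 24, d_5 = (620 - 24^2)/1 = 44/1 = 44: (m_5, d_5) = (m_1, d_1) = (24, 44), so from here the quotients repeat a_1, ..., a_4; the period length is 4.
So sqrt(620) = [24; (1, 8, 1, 48)] with period length k = 4.
k is even, so the fundamental solution of x^2 - 620y^2 = 1 is (p_{k-1}, q_{k-1}) = (p_3, q_3); compute convergents through index 3.
Convergents (p_i = a_i*p_{i-1} + p_{i-2}, q_i = a_i*q_{i-1} + q_{i-2} with p_{-2}=0, p_{-1}=1, q_{-2}=1, q_{-1}=0):
  i=0: a_0=24, p_0 = 24*1 + 0 = 24, q_0 = 24*0 + 1 = 1.
  i=1: a_1=1, p_1 = 1*24 + 1 = 25, q_1 = 1*1 + 0 = 1.
  i=2: a_2=8, p_2 = 8*25 + 24 = 224, q_2 = 8*1 + 1 = 9.
  i=3: a_3=1, p_3 = 1*224 + 25 = 249, q_3 = 1*9 + 1 = 10.
Check: 249^2 - 620*10^2 = 62001 - 62000 = 1, so (x, y) = (249, 10) solves the equation, and by the theorem it is the least positive solution.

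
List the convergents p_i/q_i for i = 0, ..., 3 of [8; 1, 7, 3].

8/1, 9/1, 71/8, 222/25

Using the convergent recurrence p_i = a_i*p_{i-1} + p_{i-2}, q_i = a_i*q_{i-1} + q_{i-2} with p_{-2}=0, p_{-1}=1, q_{-2}=1, q_{-1}=0:
  i=0: a_0=8, p_0 = 8*1 + 0 = 8, q_0 = 8*0 + 1 = 1.
  i=1: a_1=1, p_1 = 1*8 + 1 = 9, q_1 = 1*1 + 0 = 1.
  i=2: a_2=7, p_2 = 7*9 + 8 = 71, q_2 = 7*1 + 1 = 8.
  i=3: a_3=3, p_3 = 3*71 + 9 = 222, q_3 = 3*8 + 1 = 25.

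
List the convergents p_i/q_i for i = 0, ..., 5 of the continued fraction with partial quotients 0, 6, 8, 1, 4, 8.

0/1, 1/6, 8/49, 9/55, 44/269, 361/2207

Using the convergent recurrence p_i = a_i*p_{i-1} + p_{i-2}, q_i = a_i*q_{i-1} + q_{i-2} with p_{-2}=0, p_{-1}=1, q_{-2}=1, q_{-1}=0:
  i=0: a_0=0, p_0 = 0*1 + 0 = 0, q_0 = 0*0 + 1 = 1.
  i=1: a_1=6, p_1 = 6*0 + 1 = 1, q_1 = 6*1 + 0 = 6.
  i=2: a_2=8, p_2 = 8*1 + 0 = 8, q_2 = 8*6 + 1 = 49.
  i=3: a_3=1, p_3 = 1*8 + 1 = 9, q_3 = 1*49 + 6 = 55.
  i=4: a_4=4, p_4 = 4*9 + 8 = 44, q_4 = 4*55 + 49 = 269.
  i=5: a_5=8, p_5 = 8*44 + 9 = 361, q_5 = 8*269 + 55 = 2207.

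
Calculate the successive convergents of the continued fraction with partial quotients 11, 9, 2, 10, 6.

11/1, 100/9, 211/19, 2210/199, 13471/1213

Using the convergent recurrence p_i = a_i*p_{i-1} + p_{i-2}, q_i = a_i*q_{i-1} + q_{i-2} with p_{-2}=0, p_{-1}=1, q_{-2}=1, q_{-1}=0:
  i=0: a_0=11, p_0 = 11*1 + 0 = 11, q_0 = 11*0 + 1 = 1.
  i=1: a_1=9, p_1 = 9*11 + 1 = 100, q_1 = 9*1 + 0 = 9.
  i=2: a_2=2, p_2 = 2*100 + 11 = 211, q_2 = 2*9 + 1 = 19.
  i=3: a_3=10, p_3 = 10*211 + 100 = 2210, q_3 = 10*19 + 9 = 199.
  i=4: a_4=6, p_4 = 6*2210 + 211 = 13471, q_4 = 6*199 + 19 = 1213.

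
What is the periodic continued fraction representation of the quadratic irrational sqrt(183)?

[13; (1, 1, 8, 1, 1, 26)]

Write x_i = (sqrt(183) + m_i)/d_i with (m_0, d_0) = (0, 1). a_0 = floor(sqrt(183)) = 13, since 13^2 = 169 <= 183 < 196 = 14^2.
Iterate m_{i+1} = d_i*a_i - m_i, d_{i+1} = (183 - m_{i+1}^2)/d_i, a_{i+1} = floor((a_0 + m_{i+1})/d_{i+1}):
  m_1 = 1*13 - 0 = 13, d_1 = (183 - 13^2)/1 = 14/1 = 14, a_1 = floor((13 + 13)/14) = 1.
  m_2 = 14*1 - 13 = 1, d_2 = (183 - 1^2)/14 = 182/14 = 13, a_2 = floor((13 + 1)/13) = 1.
  m_3 = 13*1 - 1 = 12, d_3 = (183 - 12^2)/13 = 39/13 = 3, a_3 = floor((13 + 12)/3) = 8.
  m_4 = 3*8 - 12 = 12, d_4 = (183 - 12^2)/3 = 39/3 = 13, a_4 = floor((13 + 12)/13) = 1.
  m_5 = 13*1 - 12 = 1, d_5 = (183 - 1^2)/13 = 182/13 = 14, a_5 = floor((13 + 1)/14) = 1.
  m_6 = 14*1 - 1 = 13, d_6 = (183 - 13^2)/14 = 14/14 = 1, a_6 = floor((13 + 13)/1) = 26.
  m_7 = 1*26 - 13 = 13, d_7 = (183 - 13^2)/1 = 14/1 = 14: (m_7, d_7) = (m_1, d_1) = (13, 14), so from here the quotients repeat a_1, ..., a_6; the period length is 6.
Hence the expansion of sqrt(183) is a_0 = 13 followed by the repeating block 1, 1, 8, 1, 1, 26 (period 6).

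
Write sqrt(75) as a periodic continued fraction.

Write x_i = (sqrt(75) + m_i)/d_i with (m_0, d_0) = (0, 1). a_0 = floor(sqrt(75)) = 8, since 8^2 = 64 <= 75 < 81 = 9^2.
Iterate m_{i+1} = d_i*a_i - m_i, d_{i+1} = (75 - m_{i+1}^2)/d_i, a_{i+1} = floor((a_0 + m_{i+1})/d_{i+1}):
  m_1 = 1*8 - 0 = 8, d_1 = (75 - 8^2)/1 = 11/1 = 11, a_1 = floor((8 + 8)/11) = 1.
  m_2 = 11*1 - 8 = 3, d_2 = (75 - 3^2)/11 = 66/11 = 6, a_2 = floor((8 + 3)/6) = 1.
  m_3 = 6*1 - 3 = 3, d_3 = (75 - 3^2)/6 = 66/6 = 11, a_3 = floor((8 + 3)/11) = 1.
  m_4 = 11*1 - 3 = 8, d_4 = (75 - 8^2)/11 = 11/11 = 1, a_4 = floor((8 + 8)/1) = 16.
  m_5 = 1*16 - 8 = 8, d_5 = (75 - 8^2)/1 = 11/1 = 11: (m_5, d_5) = (m_1, d_1) = (8, 11), so from here the quotients repeat a_1, ..., a_4; the period length is 4.
Hence the expansion of sqrt(75) is a_0 = 8 followed by the repeating block 1, 1, 1, 16 (period 4).

[8; (1, 1, 1, 16)]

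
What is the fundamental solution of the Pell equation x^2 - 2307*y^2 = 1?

First expand sqrt(2307) as a continued fraction. With x_i = (sqrt(2307) + m_i)/d_i and (m_0, d_0) = (0, 1): a_0 = floor(sqrt(2307)) = 48, since 48^2 = 2304 <= 2307 < 2401 = 49^2.
Iterate m_{i+1} = d_i*a_i - m_i, d_{i+1} = (2307 - m_{i+1}^2)/d_i, a_{i+1} = floor((a_0 + m_{i+1})/d_{i+1}):
  m_1 = 1*48 - 0 = 48, d_1 = (2307 - 48^2)/1 = 3/1 = 3, a_1 = floor((48 + 48)/3) = 32.
  m_2 = 3*32 - 48 = 48, d_2 = (2307 - 48^2)/3 = 3/3 = 1, a_2 = floor((48 + 48)/1) = 96.
  m_3 = 1*96 - 48 = 48, d_3 = (2307 - 48^2)/1 = 3/1 = 3: (m_3, d_3) = (m_1, d_1) = (48, 3), so from here the quotients repeat a_1, a_2; the period length is 2.
So sqrt(2307) = [48; (32, 96)] with period length k = 2.
k is even, so the fundamental solution of x^2 - 2307y^2 = 1 is (p_{k-1}, q_{k-1}) = (p_1, q_1); compute convergents through index 1.
Convergents (p_i = a_i*p_{i-1} + p_{i-2}, q_i = a_i*q_{i-1} + q_{i-2} with p_{-2}=0, p_{-1}=1, q_{-2}=1, q_{-1}=0):
  i=0: a_0=48, p_0 = 48*1 + 0 = 48, q_0 = 48*0 + 1 = 1.
  i=1: a_1=32, p_1 = 32*48 + 1 = 1537, q_1 = 32*1 + 0 = 32.
Check: 1537^2 - 2307*32^2 = 2362369 - 2362368 = 1, so (x, y) = (1537, 32) solves the equation, and by the theorem it is the least positive solution.

(x, y) = (1537, 32)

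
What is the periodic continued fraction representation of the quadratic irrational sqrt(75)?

[8; (1, 1, 1, 16)]

Write x_i = (sqrt(75) + m_i)/d_i with (m_0, d_0) = (0, 1). a_0 = floor(sqrt(75)) = 8, since 8^2 = 64 <= 75 < 81 = 9^2.
Iterate m_{i+1} = d_i*a_i - m_i, d_{i+1} = (75 - m_{i+1}^2)/d_i, a_{i+1} = floor((a_0 + m_{i+1})/d_{i+1}):
  m_1 = 1*8 - 0 = 8, d_1 = (75 - 8^2)/1 = 11/1 = 11, a_1 = floor((8 + 8)/11) = 1.
  m_2 = 11*1 - 8 = 3, d_2 = (75 - 3^2)/11 = 66/11 = 6, a_2 = floor((8 + 3)/6) = 1.
  m_3 = 6*1 - 3 = 3, d_3 = (75 - 3^2)/6 = 66/6 = 11, a_3 = floor((8 + 3)/11) = 1.
  m_4 = 11*1 - 3 = 8, d_4 = (75 - 8^2)/11 = 11/11 = 1, a_4 = floor((8 + 8)/1) = 16.
  m_5 = 1*16 - 8 = 8, d_5 = (75 - 8^2)/1 = 11/1 = 11: (m_5, d_5) = (m_1, d_1) = (8, 11), so from here the quotients repeat a_1, ..., a_4; the period length is 4.
Hence the expansion of sqrt(75) is a_0 = 8 followed by the repeating block 1, 1, 1, 16 (period 4).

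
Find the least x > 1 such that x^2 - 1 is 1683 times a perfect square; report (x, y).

First expand sqrt(1683) as a continued fraction. With x_i = (sqrt(1683) + m_i)/d_i and (m_0, d_0) = (0, 1): a_0 = floor(sqrt(1683)) = 41, since 41^2 = 1681 <= 1683 < 1764 = 42^2.
Iterate m_{i+1} = d_i*a_i - m_i, d_{i+1} = (1683 - m_{i+1}^2)/d_i, a_{i+1} = floor((a_0 + m_{i+1})/d_{i+1}):
  m_1 = 1*41 - 0 = 41, d_1 = (1683 - 41^2)/1 = 2/1 = 2, a_1 = floor((41 + 41)/2) = 41.
  m_2 = 2*41 - 41 = 41, d_2 = (1683 - 41^2)/2 = 2/2 = 1, a_2 = floor((41 + 41)/1) = 82.
  m_3 = 1*82 - 41 = 41, d_3 = (1683 - 41^2)/1 = 2/1 = 2: (m_3, d_3) = (m_1, d_1) = (41, 2), so from here the quotients repeat a_1, a_2; the period length is 2.
So sqrt(1683) = [41; (41, 82)] with period length k = 2.
k is even, so the fundamental solution of x^2 - 1683y^2 = 1 is (p_{k-1}, q_{k-1}) = (p_1, q_1); compute convergents through index 1.
Convergents (p_i = a_i*p_{i-1} + p_{i-2}, q_i = a_i*q_{i-1} + q_{i-2} with p_{-2}=0, p_{-1}=1, q_{-2}=1, q_{-1}=0):
  i=0: a_0=41, p_0 = 41*1 + 0 = 41, q_0 = 41*0 + 1 = 1.
  i=1: a_1=41, p_1 = 41*41 + 1 = 1682, q_1 = 41*1 + 0 = 41.
Check: 1682^2 - 1683*41^2 = 2829124 - 2829123 = 1, so (x, y) = (1682, 41) solves the equation, and by the theorem it is the least positive solution.

(x, y) = (1682, 41)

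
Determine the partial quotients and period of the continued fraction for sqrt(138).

[11; (1, 2, 1, 22)]

Write x_i = (sqrt(138) + m_i)/d_i with (m_0, d_0) = (0, 1). a_0 = floor(sqrt(138)) = 11, since 11^2 = 121 <= 138 < 144 = 12^2.
Iterate m_{i+1} = d_i*a_i - m_i, d_{i+1} = (138 - m_{i+1}^2)/d_i, a_{i+1} = floor((a_0 + m_{i+1})/d_{i+1}):
  m_1 = 1*11 - 0 = 11, d_1 = (138 - 11^2)/1 = 17/1 = 17, a_1 = floor((11 + 11)/17) = 1.
  m_2 = 17*1 - 11 = 6, d_2 = (138 - 6^2)/17 = 102/17 = 6, a_2 = floor((11 + 6)/6) = 2.
  m_3 = 6*2 - 6 = 6, d_3 = (138 - 6^2)/6 = 102/6 = 17, a_3 = floor((11 + 6)/17) = 1.
  m_4 = 17*1 - 6 = 11, d_4 = (138 - 11^2)/17 = 17/17 = 1, a_4 = floor((11 + 11)/1) = 22.
  m_5 = 1*22 - 11 = 11, d_5 = (138 - 11^2)/1 = 17/1 = 17: (m_5, d_5) = (m_1, d_1) = (11, 17), so from here the quotients repeat a_1, ..., a_4; the period length is 4.
Hence the expansion of sqrt(138) is a_0 = 11 followed by the repeating block 1, 2, 1, 22 (period 4).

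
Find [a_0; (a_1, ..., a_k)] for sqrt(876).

[29; (1, 1, 2, 14, 2, 1, 1, 58)]

Write x_i = (sqrt(876) + m_i)/d_i with (m_0, d_0) = (0, 1). a_0 = floor(sqrt(876)) = 29, since 29^2 = 841 <= 876 < 900 = 30^2.
Iterate m_{i+1} = d_i*a_i - m_i, d_{i+1} = (876 - m_{i+1}^2)/d_i, a_{i+1} = floor((a_0 + m_{i+1})/d_{i+1}):
  m_1 = 1*29 - 0 = 29, d_1 = (876 - 29^2)/1 = 35/1 = 35, a_1 = floor((29 + 29)/35) = 1.
  m_2 = 35*1 - 29 = 6, d_2 = (876 - 6^2)/35 = 840/35 = 24, a_2 = floor((29 + 6)/24) = 1.
  m_3 = 24*1 - 6 = 18, d_3 = (876 - 18^2)/24 = 552/24 = 23, a_3 = floor((29 + 18)/23) = 2.
  m_4 = 23*2 - 18 = 28, d_4 = (876 - 28^2)/23 = 92/23 = 4, a_4 = floor((29 + 28)/4) = 14.
  m_5 = 4*14 - 28 = 28, d_5 = (876 - 28^2)/4 = 92/4 = 23, a_5 = floor((29 + 28)/23) = 2.
  m_6 = 23*2 - 28 = 18, d_6 = (876 - 18^2)/23 = 552/23 = 24, a_6 = floor((29 + 18)/24) = 1.
  m_7 = 24*1 - 18 = 6, d_7 = (876 - 6^2)/24 = 840/24 = 35, a_7 = floor((29 + 6)/35) = 1.
  m_8 = 35*1 - 6 = 29, d_8 = (876 - 29^2)/35 = 35/35 = 1, a_8 = floor((29 + 29)/1) = 58.
  m_9 = 1*58 - 29 = 29, d_9 = (876 - 29^2)/1 = 35/1 = 35: (m_9, d_9) = (m_1, d_1) = (29, 35), so from here the quotients repeat a_1, ..., a_8; the period length is 8.
Hence the expansion of sqrt(876) is a_0 = 29 followed by the repeating block 1, 1, 2, 14, 2, 1, 1, 58 (period 8).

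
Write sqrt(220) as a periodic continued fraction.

Write x_i = (sqrt(220) + m_i)/d_i with (m_0, d_0) = (0, 1). a_0 = floor(sqrt(220)) = 14, since 14^2 = 196 <= 220 < 225 = 15^2.
Iterate m_{i+1} = d_i*a_i - m_i, d_{i+1} = (220 - m_{i+1}^2)/d_i, a_{i+1} = floor((a_0 + m_{i+1})/d_{i+1}):
  m_1 = 1*14 - 0 = 14, d_1 = (220 - 14^2)/1 = 24/1 = 24, a_1 = floor((14 + 14)/24) = 1.
  m_2 = 24*1 - 14 = 10, d_2 = (220 - 10^2)/24 = 120/24 = 5, a_2 = floor((14 + 10)/5) = 4.
  m_3 = 5*4 - 10 = 10, d_3 = (220 - 10^2)/5 = 120/5 = 24, a_3 = floor((14 + 10)/24) = 1.
  m_4 = 24*1 - 10 = 14, d_4 = (220 - 14^2)/24 = 24/24 = 1, a_4 = floor((14 + 14)/1) = 28.
  m_5 = 1*28 - 14 = 14, d_5 = (220 - 14^2)/1 = 24/1 = 24: (m_5, d_5) = (m_1, d_1) = (14, 24), so from here the quotients repeat a_1, ..., a_4; the period length is 4.
Hence the expansion of sqrt(220) is a_0 = 14 followed by the repeating block 1, 4, 1, 28 (period 4).

[14; (1, 4, 1, 28)]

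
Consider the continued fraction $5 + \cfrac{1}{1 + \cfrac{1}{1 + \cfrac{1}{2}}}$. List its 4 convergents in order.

Using the convergent recurrence p_i = a_i*p_{i-1} + p_{i-2}, q_i = a_i*q_{i-1} + q_{i-2} with p_{-2}=0, p_{-1}=1, q_{-2}=1, q_{-1}=0:
  i=0: a_0=5, p_0 = 5*1 + 0 = 5, q_0 = 5*0 + 1 = 1.
  i=1: a_1=1, p_1 = 1*5 + 1 = 6, q_1 = 1*1 + 0 = 1.
  i=2: a_2=1, p_2 = 1*6 + 5 = 11, q_2 = 1*1 + 1 = 2.
  i=3: a_3=2, p_3 = 2*11 + 6 = 28, q_3 = 2*2 + 1 = 5.

5/1, 6/1, 11/2, 28/5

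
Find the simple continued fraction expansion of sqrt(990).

Write x_i = (sqrt(990) + m_i)/d_i with (m_0, d_0) = (0, 1). a_0 = floor(sqrt(990)) = 31, since 31^2 = 961 <= 990 < 1024 = 32^2.
Iterate m_{i+1} = d_i*a_i - m_i, d_{i+1} = (990 - m_{i+1}^2)/d_i, a_{i+1} = floor((a_0 + m_{i+1})/d_{i+1}):
  m_1 = 1*31 - 0 = 31, d_1 = (990 - 31^2)/1 = 29/1 = 29, a_1 = floor((31 + 31)/29) = 2.
  m_2 = 29*2 - 31 = 27, d_2 = (990 - 27^2)/29 = 261/29 = 9, a_2 = floor((31 + 27)/9) = 6.
  m_3 = 9*6 - 27 = 27, d_3 = (990 - 27^2)/9 = 261/9 = 29, a_3 = floor((31 + 27)/29) = 2.
  m_4 = 29*2 - 27 = 31, d_4 = (990 - 31^2)/29 = 29/29 = 1, a_4 = floor((31 + 31)/1) = 62.
  m_5 = 1*62 - 31 = 31, d_5 = (990 - 31^2)/1 = 29/1 = 29: (m_5, d_5) = (m_1, d_1) = (31, 29), so from here the quotients repeat a_1, ..., a_4; the period length is 4.
Hence the expansion of sqrt(990) is a_0 = 31 followed by the repeating block 2, 6, 2, 62 (period 4).

[31; (2, 6, 2, 62)]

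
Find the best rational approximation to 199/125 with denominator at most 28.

Expand x = 199/125 as a continued fraction with the Euclidean algorithm:
  199 = 1*125 + 74, so a_0 = 1.
  125 = 1*74 + 51, so a_1 = 1.
  74 = 1*51 + 23, so a_2 = 1.
  51 = 2*23 + 5, so a_3 = 2.
  23 = 4*5 + 3, so a_4 = 4.
  5 = 1*3 + 2, so a_5 = 1.
  3 = 1*2 + 1, so a_6 = 1.
  2 = 2*1 + 0, so a_7 = 2.
so x = [1; 1, 1, 2, 4, 1, 1, 2].
Convergents (p_i = a_i*p_{i-1} + p_{i-2}, q_i = a_i*q_{i-1} + q_{i-2} with p_{-2}=0, p_{-1}=1, q_{-2}=1, q_{-1}=0), until the denominator exceeds 28:
  i=0: a_0=1, p_0 = 1*1 + 0 = 1, q_0 = 1*0 + 1 = 1.
  i=1: a_1=1, p_1 = 1*1 + 1 = 2, q_1 = 1*1 + 0 = 1.
  i=2: a_2=1, p_2 = 1*2 + 1 = 3, q_2 = 1*1 + 1 = 2.
  i=3: a_3=2, p_3 = 2*3 + 2 = 8, q_3 = 2*2 + 1 = 5.
  i=4: a_4=4, p_4 = 4*8 + 3 = 35, q_4 = 4*5 + 2 = 22.
  i=5: a_5=1, p_5 = 1*35 + 8 = 43, q_5 = 1*22 + 5 = 27.
  i=6: a_6=1, p_6 = 1*43 + 35 = 78, q_6 = 1*27 + 22 = 49.
q_6 = 49 > 28, so the last convergent with denominator <= 28 is p_5/q_5 = 43/27.
The closest fraction with denominator <= 28 is either p_5/q_5 or the intermediate fraction (k*p_5 + p_4)/(k*q_5 + q_4) with the largest k >= 1 whose denominator stays <= 28; these approach x as k grows, and every other convergent or intermediate fraction in range is farther away.
Largest k: floor((28 - q_4)/q_5) = floor((28 - 22)/27) = 0.
Since k = 0, no intermediate fraction beyond p_5/q_5 has denominator <= 28, so the convergent 43/27 is the closest (its error is |199*27 - 43*125|/(125*27) = 2/3375).

43/27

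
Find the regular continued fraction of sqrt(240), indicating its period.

Write x_i = (sqrt(240) + m_i)/d_i with (m_0, d_0) = (0, 1). a_0 = floor(sqrt(240)) = 15, since 15^2 = 225 <= 240 < 256 = 16^2.
Iterate m_{i+1} = d_i*a_i - m_i, d_{i+1} = (240 - m_{i+1}^2)/d_i, a_{i+1} = floor((a_0 + m_{i+1})/d_{i+1}):
  m_1 = 1*15 - 0 = 15, d_1 = (240 - 15^2)/1 = 15/1 = 15, a_1 = floor((15 + 15)/15) = 2.
  m_2 = 15*2 - 15 = 15, d_2 = (240 - 15^2)/15 = 15/15 = 1, a_2 = floor((15 + 15)/1) = 30.
  m_3 = 1*30 - 15 = 15, d_3 = (240 - 15^2)/1 = 15/1 = 15: (m_3, d_3) = (m_1, d_1) = (15, 15), so from here the quotients repeat a_1, a_2; the period length is 2.
Hence the expansion of sqrt(240) is a_0 = 15 followed by the repeating block 2, 30 (period 2).

[15; (2, 30)]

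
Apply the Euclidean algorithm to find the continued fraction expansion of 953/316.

Run the Euclidean algorithm on 953 and 316; the successive quotients are the partial quotients a_0, a_1, ... (each step inverts the fractional part left over by the previous one):
  953 = 3*316 + 5, so a_0 = 3.
  316 = 63*5 + 1, so a_1 = 63.
  5 = 5*1 + 0, so a_2 = 5.
The remainder reaches 0 after 3 divisions, so the expansion has 3 partial quotients, read off in order.

[3; 63, 5]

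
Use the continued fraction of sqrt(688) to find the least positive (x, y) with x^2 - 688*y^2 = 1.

(x, y) = (24248647, 924471)

First expand sqrt(688) as a continued fraction. With x_i = (sqrt(688) + m_i)/d_i and (m_0, d_0) = (0, 1): a_0 = floor(sqrt(688)) = 26, since 26^2 = 676 <= 688 < 729 = 27^2.
Iterate m_{i+1} = d_i*a_i - m_i, d_{i+1} = (688 - m_{i+1}^2)/d_i, a_{i+1} = floor((a_0 + m_{i+1})/d_{i+1}):
  m_1 = 1*26 - 0 = 26, d_1 = (688 - 26^2)/1 = 12/1 = 12, a_1 = floor((26 + 26)/12) = 4.
  m_2 = 12*4 - 26 = 22, d_2 = (688 - 22^2)/12 = 204/12 = 17, a_2 = floor((26 + 22)/17) = 2.
  m_3 = 17*2 - 22 = 12, d_3 = (688 - 12^2)/17 = 544/17 = 32, a_3 = floor((26 + 12)/32) = 1.
  m_4 = 32*1 - 12 = 20, d_4 = (688 - 20^2)/32 = 288/32 = 9, a_4 = floor((26 + 20)/9) = 5.
  m_5 = 9*5 - 20 = 25, d_5 = (688 - 25^2)/9 = 63/9 = 7, a_5 = floor((26 + 25)/7) = 7.
  m_6 = 7*7 - 25 = 24, d_6 = (688 - 24^2)/7 = 112/7 = 16, a_6 = floor((26 + 24)/16) = 3.
  m_7 = 16*3 - 24 = 24, d_7 = (688 - 24^2)/16 = 112/16 = 7, a_7 = floor((26 + 24)/7) = 7.
  m_8 = 7*7 - 24 = 25, d_8 = (688 - 25^2)/7 = 63/7 = 9, a_8 = floor((26 + 25)/9) = 5.
  m_9 = 9*5 - 25 = 20, d_9 = (688 - 20^2)/9 = 288/9 = 32, a_9 = floor((26 + 20)/32) = 1.
  m_10 = 32*1 - 20 = 12, d_10 = (688 - 12^2)/32 = 544/32 = 17, a_10 = floor((26 + 12)/17) = 2.
  m_11 = 17*2 - 12 = 22, d_11 = (688 - 22^2)/17 = 204/17 = 12, a_11 = floor((26 + 22)/12) = 4.
  m_12 = 12*4 - 22 = 26, d_12 = (688 - 26^2)/12 = 12/12 = 1, a_12 = floor((26 + 26)/1) = 52.
  m_13 = 1*52 - 26 = 26, d_13 = (688 - 26^2)/1 = 12/1 = 12: (m_13, d_13) = (m_1, d_1) = (26, 12), so from here the quotients repeat a_1, ..., a_12; the period length is 12.
So sqrt(688) = [26; (4, 2, 1, 5, 7, 3, 7, 5, 1, 2, 4, 52)] with period length k = 12.
k is even, so the fundamental solution of x^2 - 688y^2 = 1 is (p_{k-1}, q_{k-1}) = (p_11, q_11); compute convergents through index 11.
Convergents (p_i = a_i*p_{i-1} + p_{i-2}, q_i = a_i*q_{i-1} + q_{i-2} with p_{-2}=0, p_{-1}=1, q_{-2}=1, q_{-1}=0):
  i=0: a_0=26, p_0 = 26*1 + 0 = 26, q_0 = 26*0 + 1 = 1.
  i=1: a_1=4, p_1 = 4*26 + 1 = 105, q_1 = 4*1 + 0 = 4.
  i=2: a_2=2, p_2 = 2*105 + 26 = 236, q_2 = 2*4 + 1 = 9.
  i=3: a_3=1, p_3 = 1*236 + 105 = 341, q_3 = 1*9 + 4 = 13.
  i=4: a_4=5, p_4 = 5*341 + 236 = 1941, q_4 = 5*13 + 9 = 74.
  i=5: a_5=7, p_5 = 7*1941 + 341 = 13928, q_5 = 7*74 + 13 = 531.
  i=6: a_6=3, p_6 = 3*13928 + 1941 = 43725, q_6 = 3*531 + 74 = 1667.
  i=7: a_7=7, p_7 = 7*43725 + 13928 = 320003, q_7 = 7*1667 + 531 = 12200.
  i=8: a_8=5, p_8 = 5*320003 + 43725 = 1643740, q_8 = 5*12200 + 1667 = 62667.
  i=9: a_9=1, p_9 = 1*1643740 + 320003 = 1963743, q_9 = 1*62667 + 12200 = 74867.
  i=10: a_10=2, p_10 = 2*1963743 + 1643740 = 5571226, q_10 = 2*74867 + 62667 = 212401.
  i=11: a_11=4, p_11 = 4*5571226 + 1963743 = 24248647, q_11 = 4*212401 + 74867 = 924471.
Check: 24248647^2 - 688*924471^2 = 587996881330609 - 587996881330608 = 1, so (x, y) = (24248647, 924471) solves the equation, and by the theorem it is the least positive solution.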